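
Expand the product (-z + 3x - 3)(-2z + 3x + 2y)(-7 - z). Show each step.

(-z + 3x - 3)(-2z + 3x + 2y)(-7 - z)
= (2z² - 3xz - 2yz - 6xz + 9x² + 6xy + 6z - 9x - 6y)(-7 - z)    [distributive law]
= (2z² - 9xz - 2yz + 9x² + 6xy + 6z - 9x - 6y)(-7 - z)    [combine like terms]
= -14z² - 2z³ + 63xz + 9xz² + 14yz + 2yz² - 63x² - 9x²z - 42xy - 6xyz - 42z - 6z² + 63x + 9xz + 42y + 6yz    [distributive law]
= -20z² - 2z³ + 72xz + 9xz² + 20yz + 2yz² - 63x² - 9x²z - 42xy - 6xyz - 42z + 63x + 42y    [combine like terms]

-20z² - 2z³ + 72xz + 9xz² + 20yz + 2yz² - 63x² - 9x²z - 42xy - 6xyz - 42z + 63x + 42y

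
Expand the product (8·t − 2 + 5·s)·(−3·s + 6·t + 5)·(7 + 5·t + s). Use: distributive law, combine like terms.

225·s·t + 78·s·t^2 − 69·s^2·t + 476·t^2 + 240·t^3 + 146·t + 207·s − 74·s^2 − 70 − 15·s^3

(8·t − 2 + 5·s)·(−3·s + 6·t + 5)·(7 + 5·t + s)
= (−24·s·t + 48·t^2 + 40·t + 6·s − 12·t − 10 − 15·s^2 + 30·s·t + 25·s)·(7 + 5·t + s)    [distributive law]
= (6·s·t + 48·t^2 + 28·t + 31·s − 10 − 15·s^2)·(7 + 5·t + s)    [combine like terms]
= 42·s·t + 30·s·t^2 + 6·s^2·t + 336·t^2 + 240·t^3 + 48·s·t^2 + 196·t + 140·t^2 + 28·s·t + 217·s + 155·s·t + 31·s^2 − 70 − 50·t − 10·s − 105·s^2 − 75·s^2·t − 15·s^3    [distributive law]
= 225·s·t + 78·s·t^2 − 69·s^2·t + 476·t^2 + 240·t^3 + 146·t + 207·s − 74·s^2 − 70 − 15·s^3    [combine like terms]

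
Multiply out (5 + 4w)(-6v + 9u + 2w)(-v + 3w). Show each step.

30v² - 100vw - 45uv + 135uw + 30w² + 24v²w - 80vw² - 36uvw + 108uw² + 24w³

(5 + 4w)(-6v + 9u + 2w)(-v + 3w)
= (-30v + 45u + 10w - 24vw + 36uw + 8w²)(-v + 3w)    [distributive law]
= 30v² - 90vw - 45uv + 135uw - 10vw + 30w² + 24v²w - 72vw² - 36uvw + 108uw² - 8vw² + 24w³    [distributive law]
= 30v² - 100vw - 45uv + 135uw + 30w² + 24v²w - 80vw² - 36uvw + 108uw² + 24w³    [combine like terms]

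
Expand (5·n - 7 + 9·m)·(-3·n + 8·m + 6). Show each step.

-15·n^2 + 13·m·n + 51·n - 2·m - 42 + 72·m^2

(5·n - 7 + 9·m)·(-3·n + 8·m + 6)
= -15·n^2 + 40·m·n + 30·n + 21·n - 56·m - 42 - 27·m·n + 72·m^2 + 54·m    [distributive law]
= -15·n^2 + 13·m·n + 51·n - 2·m - 42 + 72·m^2    [combine like terms]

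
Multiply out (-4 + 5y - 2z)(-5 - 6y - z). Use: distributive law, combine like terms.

(-4 + 5y - 2z)(-5 - 6y - z)
= 20 + 24y + 4z - 25y - 30y^2 - 5yz + 10z + 12yz + 2z^2    [distributive law]
= 20 - y + 14z - 30y^2 + 7yz + 2z^2    [combine like terms]

20 - y + 14z - 30y^2 + 7yz + 2z^2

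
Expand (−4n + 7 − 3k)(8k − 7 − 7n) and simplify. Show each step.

−11kn − 21n + 28n² + 77k − 49 − 24k²

(−4n + 7 − 3k)(8k − 7 − 7n)
= −32kn + 28n + 28n² + 56k − 49 − 49n − 24k² + 21k + 21kn    [distributive law]
= −11kn − 21n + 28n² + 77k − 49 − 24k²    [combine like terms]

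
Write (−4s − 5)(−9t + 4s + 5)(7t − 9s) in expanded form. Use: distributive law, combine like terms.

(−4s − 5)(−9t + 4s + 5)(7t − 9s)
= (36st − 16s^2 − 20s + 45t − 20s − 25)(7t − 9s)    [distributive law]
= (36st − 16s^2 − 40s + 45t − 25)(7t − 9s)    [combine like terms]
= 252st^2 − 324s^2t − 112s^2t + 144s^3 − 280st + 360s^2 + 315t^2 − 405st − 175t + 225s    [distributive law]
= 252st^2 − 436s^2t + 144s^3 − 685st + 360s^2 + 315t^2 − 175t + 225s    [combine like terms]

252st^2 − 436s^2t + 144s^3 − 685st + 360s^2 + 315t^2 − 175t + 225s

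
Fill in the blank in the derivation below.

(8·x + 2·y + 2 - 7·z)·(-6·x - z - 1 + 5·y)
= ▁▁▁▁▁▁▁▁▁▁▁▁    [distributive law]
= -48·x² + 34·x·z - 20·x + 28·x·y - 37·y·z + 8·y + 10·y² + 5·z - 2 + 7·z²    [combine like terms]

By distributive law:

-48·x² - 8·x·z - 8·x + 40·x·y - 12·x·y - 2·y·z - 2·y + 10·y² - 12·x - 2·z - 2 + 10·y + 42·x·z + 7·z² + 7·z - 35·y·z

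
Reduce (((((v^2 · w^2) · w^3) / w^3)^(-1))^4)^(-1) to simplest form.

(((((v^2 · w^2) · w^3) / w^3)^(-1))^4)^(-1)
= ((((v^2 · w^2) · w^3) / w^3)^(-1))^(-4)    [power of a power]
= (((v^2 · w^2) · w^3) / w^3)^4    [power of a power]
= (((v^2 · w^2) · w^3)^4) / ((w^3)^4)    [power of a quotient]
= (((v^2 · w^2)^4) · ((w^3)^4)) / ((w^3)^4)    [power of a product]
= ((((v^2)^4) · ((w^2)^4)) · ((w^3)^4)) / ((w^3)^4)    [power of a product]
= ((v^8 · ((w^2)^4)) · ((w^3)^4)) / ((w^3)^4)    [power of a power]
= ((v^8 · w^8) · ((w^3)^4)) / ((w^3)^4)    [power of a power]
= ((v^8 · w^8) · w^12) / ((w^3)^4)    [power of a power]
= ((v^8 · w^8) · w^12) / w^12    [power of a power]
= v^8w^8    [quotient of powers; product of powers]

v^8w^8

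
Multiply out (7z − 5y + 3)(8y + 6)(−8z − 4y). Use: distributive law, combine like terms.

(7z − 5y + 3)(8y + 6)(−8z − 4y)
= (56yz + 42z − 40y^2 − 30y + 24y + 18)(−8z − 4y)    [distributive law]
= (56yz + 42z − 40y^2 − 6y + 18)(−8z − 4y)    [combine like terms]
= −448yz^2 − 224y^2z − 336z^2 − 168yz + 320y^2z + 160y^3 + 48yz + 24y^2 − 144z − 72y    [distributive law]
= −448yz^2 + 96y^2z − 336z^2 − 120yz + 160y^3 + 24y^2 − 144z − 72y    [combine like terms]

−448yz^2 + 96y^2z − 336z^2 − 120yz + 160y^3 + 24y^2 − 144z − 72y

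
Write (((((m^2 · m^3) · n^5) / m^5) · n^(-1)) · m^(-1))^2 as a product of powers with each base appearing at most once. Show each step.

(((((m^2 · m^3) · n^5) / m^5) · n^(-1)) · m^(-1))^2
= (((((m^2 · m^3) · n^5) / m^5) · n^(-1))^2) · ((m^(-1))^2)    [power of a product]
= (((((m^2 · m^3) · n^5) / m^5)^2) · ((n^(-1))^2)) · ((m^(-1))^2)    [power of a product]
= (((((m^2 · m^3) · n^5)^2) / ((m^5)^2)) · ((n^(-1))^2)) · ((m^(-1))^2)    [power of a quotient]
= (((((m^2 · m^3)^2) · ((n^5)^2)) / ((m^5)^2)) · ((n^(-1))^2)) · ((m^(-1))^2)    [power of a product]
= ((((((m^2)^2) · ((m^3)^2)) · ((n^5)^2)) / ((m^5)^2)) · ((n^(-1))^2)) · ((m^(-1))^2)    [power of a product]
= ((((m^4 · ((m^3)^2)) · ((n^5)^2)) / ((m^5)^2)) · ((n^(-1))^2)) · ((m^(-1))^2)    [power of a power]
= ((((m^4 · m^6) · ((n^5)^2)) / ((m^5)^2)) · ((n^(-1))^2)) · ((m^(-1))^2)    [power of a power]
= (((m^10 · ((n^5)^2)) / ((m^5)^2)) · ((n^(-1))^2)) · ((m^(-1))^2)    [product of powers]
= (((m^10 · n^10) / ((m^5)^2)) · ((n^(-1))^2)) · ((m^(-1))^2)    [power of a power]
= (((m^10 · n^10) / m^10) · ((n^(-1))^2)) · ((m^(-1))^2)    [power of a power]
= (((m^10 · n^10) / m^10) · n^(-2)) · ((m^(-1))^2)    [power of a power]
= (((m^10 · n^10) / m^10) · n^(-2)) · m^(-2)    [power of a power]
= m^(-2)n^8    [quotient of powers; product of powers]

m^(-2)n^8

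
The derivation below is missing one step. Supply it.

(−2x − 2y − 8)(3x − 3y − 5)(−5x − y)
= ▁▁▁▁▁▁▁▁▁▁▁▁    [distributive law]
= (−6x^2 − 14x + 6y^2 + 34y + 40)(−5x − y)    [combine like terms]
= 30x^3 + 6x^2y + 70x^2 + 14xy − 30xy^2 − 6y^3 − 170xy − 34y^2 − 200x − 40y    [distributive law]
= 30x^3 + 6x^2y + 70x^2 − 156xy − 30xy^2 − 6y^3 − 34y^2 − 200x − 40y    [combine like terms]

By distributive law:

(−6x^2 + 6xy + 10x − 6xy + 6y^2 + 10y − 24x + 24y + 40)(−5x − y)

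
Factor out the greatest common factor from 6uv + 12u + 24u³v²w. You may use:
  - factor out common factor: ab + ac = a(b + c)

6u(v + 2 + 4u²v²w)

6uv + 12u + 24u³v²w
= 6(uv + 2u + 4u³v²w)    [factor out 6]
= 6u(v + 2 + 4u²v²w)    [factor out u]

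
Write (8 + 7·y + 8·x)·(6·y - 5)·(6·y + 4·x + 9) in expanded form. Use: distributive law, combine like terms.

456·y^2 + 244·x·y - 123·y - 520·x - 360 + 252·y^3 + 456·x·y^2 + 192·x^2·y - 160·x^2

(8 + 7·y + 8·x)·(6·y - 5)·(6·y + 4·x + 9)
= (48·y - 40 + 42·y^2 - 35·y + 48·x·y - 40·x)·(6·y + 4·x + 9)    [distributive law]
= (13·y - 40 + 42·y^2 + 48·x·y - 40·x)·(6·y + 4·x + 9)    [combine like terms]
= 78·y^2 + 52·x·y + 117·y - 240·y - 160·x - 360 + 252·y^3 + 168·x·y^2 + 378·y^2 + 288·x·y^2 + 192·x^2·y + 432·x·y - 240·x·y - 160·x^2 - 360·x    [distributive law]
= 456·y^2 + 244·x·y - 123·y - 520·x - 360 + 252·y^3 + 456·x·y^2 + 192·x^2·y - 160·x^2    [combine like terms]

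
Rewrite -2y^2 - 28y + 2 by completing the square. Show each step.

-2y^2 - 28y + 2
= -2(y^2 + 14y) + 2    [factor out -2 from the y-terms]
= -2(y^2 + 14y + 49 - 49) + 2    [add and subtract 49 inside the bracket]
= -2(y + 7)^2 + 98 + 2    [perfect-square identity]
= -2(y + 7)^2 + 100    [combine constants]

-2(y + 7)^2 + 100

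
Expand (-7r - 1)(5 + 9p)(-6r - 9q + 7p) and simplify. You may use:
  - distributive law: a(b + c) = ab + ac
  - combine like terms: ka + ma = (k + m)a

(-7r - 1)(5 + 9p)(-6r - 9q + 7p)
= (-35r - 63pr - 5 - 9p)(-6r - 9q + 7p)    [distributive law]
= 210r^2 + 315qr - 245pr + 378pr^2 + 567pqr - 441p^2r + 30r + 45q - 35p + 54pr + 81pq - 63p^2    [distributive law]
= 210r^2 + 315qr - 191pr + 378pr^2 + 567pqr - 441p^2r + 30r + 45q - 35p + 81pq - 63p^2    [combine like terms]

210r^2 + 315qr - 191pr + 378pr^2 + 567pqr - 441p^2r + 30r + 45q - 35p + 81pq - 63p^2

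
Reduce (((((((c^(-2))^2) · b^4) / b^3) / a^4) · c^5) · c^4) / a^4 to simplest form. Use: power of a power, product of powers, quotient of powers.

(((((((c^(-2))^2) · b^4) / b^3) / a^4) · c^5) · c^4) / a^4
= (((((c^(-4) · b^4) / b^3) / a^4) · c^5) · c^4) / a^4    [power of a power]
= a^(-8)bc^5    [quotient of powers; product of powers]

a^(-8)bc^5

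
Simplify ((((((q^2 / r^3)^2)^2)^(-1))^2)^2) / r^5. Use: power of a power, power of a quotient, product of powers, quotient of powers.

((((((q^2 / r^3)^2)^2)^(-1))^2)^2) / r^5
= (((((q^2 / r^3)^2)^2)^(-1))^4) / r^5    [power of a power]
= ((((q^2 / r^3)^2)^2)^(-4)) / r^5    [power of a power]
= (((q^2 / r^3)^2)^(-8)) / r^5    [power of a power]
= ((q^2 / r^3)^(-16)) / r^5    [power of a power]
= (((q^2)^(-16)) / ((r^3)^(-16))) / r^5    [power of a quotient]
= (q^(-32) / ((r^3)^(-16))) / r^5    [power of a power]
= (q^(-32) / r^(-48)) / r^5    [power of a power]
= q^(-32)·r^43    [quotient of powers; product of powers]

q^(-32)·r^43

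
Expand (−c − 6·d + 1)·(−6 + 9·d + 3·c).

(−c − 6·d + 1)·(−6 + 9·d + 3·c)
= 6·c − 9·c·d − 3·c² + 36·d − 54·d² − 18·c·d − 6 + 9·d + 3·c    [distributive law]
= 9·c − 27·c·d − 3·c² + 45·d − 54·d² − 6    [combine like terms]

9·c − 27·c·d − 3·c² + 45·d − 54·d² − 6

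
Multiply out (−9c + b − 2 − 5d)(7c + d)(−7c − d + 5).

441c^3 + 371c^2d − 217c^2 + 79cd^2 − 192cd − 49bc^2 − 14bcd + 35bc − bd^2 + 5bd − 70c − 23d^2 − 10d + 5d^3

(−9c + b − 2 − 5d)(7c + d)(−7c − d + 5)
= (−63c^2 − 9cd + 7bc + bd − 14c − 2d − 35cd − 5d^2)(−7c − d + 5)    [distributive law]
= (−63c^2 − 44cd + 7bc + bd − 14c − 2d − 5d^2)(−7c − d + 5)    [combine like terms]
= 441c^3 + 63c^2d − 315c^2 + 308c^2d + 44cd^2 − 220cd − 49bc^2 − 7bcd + 35bc − 7bcd − bd^2 + 5bd + 98c^2 + 14cd − 70c + 14cd + 2d^2 − 10d + 35cd^2 + 5d^3 − 25d^2    [distributive law]
= 441c^3 + 371c^2d − 217c^2 + 79cd^2 − 192cd − 49bc^2 − 14bcd + 35bc − bd^2 + 5bd − 70c − 23d^2 − 10d + 5d^3    [combine like terms]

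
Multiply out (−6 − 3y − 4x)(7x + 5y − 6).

(−6 − 3y − 4x)(7x + 5y − 6)
= −42x − 30y + 36 − 21xy − 15y^2 + 18y − 28x^2 − 20xy + 24x    [distributive law]
= −18x − 12y + 36 − 41xy − 15y^2 − 28x^2    [combine like terms]

−18x − 12y + 36 − 41xy − 15y^2 − 28x^2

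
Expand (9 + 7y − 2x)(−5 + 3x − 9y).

(9 + 7y − 2x)(−5 + 3x − 9y)
= −45 + 27x − 81y − 35y + 21xy − 63y^2 + 10x − 6x^2 + 18xy    [distributive law]
= −45 + 37x − 116y + 39xy − 63y^2 − 6x^2    [combine like terms]

−45 + 37x − 116y + 39xy − 63y^2 − 6x^2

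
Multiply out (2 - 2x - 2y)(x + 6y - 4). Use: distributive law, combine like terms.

10x + 20y - 8 - 2x² - 14xy - 12y²

(2 - 2x - 2y)(x + 6y - 4)
= 2x + 12y - 8 - 2x² - 12xy + 8x - 2xy - 12y² + 8y    [distributive law]
= 10x + 20y - 8 - 2x² - 14xy - 12y²    [combine like terms]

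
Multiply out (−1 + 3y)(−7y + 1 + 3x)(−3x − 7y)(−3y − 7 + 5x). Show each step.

−323xy² + 89xy + 117x²y − 819y³ + 469y² − 21x − 48x² − 49y + 45x³ − 441y⁴ + 735xy³ + 81x²y² − 135x³y

(−1 + 3y)(−7y + 1 + 3x)(−3x − 7y)(−3y − 7 + 5x)
= (7y − 1 − 3x − 21y² + 3y + 9xy)(−3x − 7y)(−3y − 7 + 5x)    [distributive law]
= (10y − 1 − 3x − 21y² + 9xy)(−3x − 7y)(−3y − 7 + 5x)    [combine like terms]
= (−30xy − 70y² + 3x + 7y + 9x² + 21xy + 63xy² + 147y³ − 27x²y − 63xy²)(−3y − 7 + 5x)    [distributive law]
= (−9xy − 70y² + 3x + 7y + 9x² + 147y³ − 27x²y)(−3y − 7 + 5x)    [combine like terms]
= 27xy² + 63xy − 45x²y + 210y³ + 490y² − 350xy² − 9xy − 21x + 15x² − 21y² − 49y + 35xy − 27x²y − 63x² + 45x³ − 441y⁴ − 1029y³ + 735xy³ + 81x²y² + 189x²y − 135x³y    [distributive law]
= −323xy² + 89xy + 117x²y − 819y³ + 469y² − 21x − 48x² − 49y + 45x³ − 441y⁴ + 735xy³ + 81x²y² − 135x³y    [combine like terms]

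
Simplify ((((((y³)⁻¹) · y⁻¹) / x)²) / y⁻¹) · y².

x⁻²y⁻⁵

((((((y³)⁻¹) · y⁻¹) / x)²) / y⁻¹) · y²
= ((((((y³)⁻¹) · y⁻¹)²) / (x²)) / y⁻¹) · y²    [power of a quotient]
= ((((((y³)⁻¹)²) · ((y⁻¹)²)) / (x²)) / y⁻¹) · y²    [power of a product]
= (((((y³)⁻²) · ((y⁻¹)²)) / (x²)) / y⁻¹) · y²    [power of a power]
= (((y⁻⁶ · ((y⁻¹)²)) / (x²)) / y⁻¹) · y²    [power of a power]
= (((y⁻⁶ · y⁻²) / (x²)) / y⁻¹) · y²    [power of a power]
= ((y⁻⁸ / (x²)) / y⁻¹) · y²    [product of powers]
= x⁻²y⁻⁵    [quotient of powers; product of powers]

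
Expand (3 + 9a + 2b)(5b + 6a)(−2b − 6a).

(3 + 9a + 2b)(5b + 6a)(−2b − 6a)
= (15b + 18a + 45ab + 54a^2 + 10b^2 + 12ab)(−2b − 6a)    [distributive law]
= (15b + 18a + 57ab + 54a^2 + 10b^2)(−2b − 6a)    [combine like terms]
= −30b^2 − 90ab − 36ab − 108a^2 − 114ab^2 − 342a^2b − 108a^2b − 324a^3 − 20b^3 − 60ab^2    [distributive law]
= −30b^2 − 126ab − 108a^2 − 174ab^2 − 450a^2b − 324a^3 − 20b^3    [combine like terms]

−30b^2 − 126ab − 108a^2 − 174ab^2 − 450a^2b − 324a^3 − 20b^3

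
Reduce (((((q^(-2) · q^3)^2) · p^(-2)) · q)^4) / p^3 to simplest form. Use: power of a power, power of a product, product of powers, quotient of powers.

p^(-11)q^12

(((((q^(-2) · q^3)^2) · p^(-2)) · q)^4) / p^3
= (((((q^(-2) · q^3)^2) · p^(-2))^4) · (q^4)) / p^3    [power of a product]
= (((((q^(-2) · q^3)^2)^4) · ((p^(-2))^4)) · (q^4)) / p^3    [power of a product]
= ((((q^(-2) · q^3)^8) · ((p^(-2))^4)) · (q^4)) / p^3    [power of a power]
= (((((q^(-2))^8) · ((q^3)^8)) · ((p^(-2))^4)) · (q^4)) / p^3    [power of a product]
= (((q^(-16) · ((q^3)^8)) · ((p^(-2))^4)) · (q^4)) / p^3    [power of a power]
= (((q^(-16) · q^24) · ((p^(-2))^4)) · (q^4)) / p^3    [power of a power]
= ((q^8 · ((p^(-2))^4)) · (q^4)) / p^3    [product of powers]
= ((q^8 · p^(-8)) · (q^4)) / p^3    [power of a power]
= p^(-11)q^12    [quotient of powers; product of powers]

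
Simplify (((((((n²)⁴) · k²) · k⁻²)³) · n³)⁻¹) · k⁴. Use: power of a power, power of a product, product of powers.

k⁴n⁻²⁷

(((((((n²)⁴) · k²) · k⁻²)³) · n³)⁻¹) · k⁴
= (((((((n²)⁴) · k²) · k⁻²)³)⁻¹) · ((n³)⁻¹)) · k⁴    [power of a product]
= ((((((n²)⁴) · k²) · k⁻²)⁻³) · ((n³)⁻¹)) · k⁴    [power of a power]
= ((((((n²)⁴) · k²)⁻³) · ((k⁻²)⁻³)) · ((n³)⁻¹)) · k⁴    [power of a product]
= ((((((n²)⁴)⁻³) · ((k²)⁻³)) · ((k⁻²)⁻³)) · ((n³)⁻¹)) · k⁴    [power of a product]
= (((((n²)⁻¹²) · ((k²)⁻³)) · ((k⁻²)⁻³)) · ((n³)⁻¹)) · k⁴    [power of a power]
= (((n⁻²⁴ · ((k²)⁻³)) · ((k⁻²)⁻³)) · ((n³)⁻¹)) · k⁴    [power of a power]
= (((n⁻²⁴ · k⁻⁶) · ((k⁻²)⁻³)) · ((n³)⁻¹)) · k⁴    [power of a power]
= (((n⁻²⁴ · k⁻⁶) · k⁶) · ((n³)⁻¹)) · k⁴    [power of a power]
= (((n⁻²⁴ · k⁻⁶) · k⁶) · n⁻³) · k⁴    [power of a power]
= k⁴n⁻²⁷    [product of powers]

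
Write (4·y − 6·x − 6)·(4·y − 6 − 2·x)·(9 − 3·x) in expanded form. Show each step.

(4·y − 6·x − 6)·(4·y − 6 − 2·x)·(9 − 3·x)
= (16·y^2 − 24·y − 8·x·y − 24·x·y + 36·x + 12·x^2 − 24·y + 36 + 12·x)·(9 − 3·x)    [distributive law]
= (16·y^2 − 48·y − 32·x·y + 48·x + 12·x^2 + 36)·(9 − 3·x)    [combine like terms]
= 144·y^2 − 48·x·y^2 − 432·y + 144·x·y − 288·x·y + 96·x^2·y + 432·x − 144·x^2 + 108·x^2 − 36·x^3 + 324 − 108·x    [distributive law]
= 144·y^2 − 48·x·y^2 − 432·y − 144·x·y + 96·x^2·y + 324·x − 36·x^2 − 36·x^3 + 324    [combine like terms]

144·y^2 − 48·x·y^2 − 432·y − 144·x·y + 96·x^2·y + 324·x − 36·x^2 − 36·x^3 + 324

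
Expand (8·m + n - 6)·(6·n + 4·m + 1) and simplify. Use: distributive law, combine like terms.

(8·m + n - 6)·(6·n + 4·m + 1)
= 48·m·n + 32·m² + 8·m + 6·n² + 4·m·n + n - 36·n - 24·m - 6    [distributive law]
= 52·m·n + 32·m² - 16·m + 6·n² - 35·n - 6    [combine like terms]

52·m·n + 32·m² - 16·m + 6·n² - 35·n - 6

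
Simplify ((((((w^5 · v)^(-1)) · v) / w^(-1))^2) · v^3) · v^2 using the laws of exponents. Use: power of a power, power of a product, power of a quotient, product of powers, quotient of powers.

((((((w^5 · v)^(-1)) · v) / w^(-1))^2) · v^3) · v^2
= ((((((w^5 · v)^(-1)) · v)^2) / ((w^(-1))^2)) · v^3) · v^2    [power of a quotient]
= ((((((w^5 · v)^(-1))^2) · (v^2)) / ((w^(-1))^2)) · v^3) · v^2    [power of a product]
= (((((w^5 · v)^(-2)) · (v^2)) / ((w^(-1))^2)) · v^3) · v^2    [power of a power]
= ((((((w^5)^(-2)) · (v^(-2))) · (v^2)) / ((w^(-1))^2)) · v^3) · v^2    [power of a product]
= ((((w^(-10) · (v^(-2))) · (v^2)) / ((w^(-1))^2)) · v^3) · v^2    [power of a power]
= ((((w^(-10) · v^(-2)) · v^2) / w^(-2)) · v^3) · v^2    [power of a power]
= v^5w^(-8)    [quotient of powers; product of powers]

v^5w^(-8)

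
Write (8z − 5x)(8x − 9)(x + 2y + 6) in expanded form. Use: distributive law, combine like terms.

(8z − 5x)(8x − 9)(x + 2y + 6)
= (64xz − 72z − 40x² + 45x)(x + 2y + 6)    [distributive law]
= 64x²z + 128xyz + 384xz − 72xz − 144yz − 432z − 40x³ − 80x²y − 240x² + 45x² + 90xy + 270x    [distributive law]
= 64x²z + 128xyz + 312xz − 144yz − 432z − 40x³ − 80x²y − 195x² + 90xy + 270x    [combine like terms]

64x²z + 128xyz + 312xz − 144yz − 432z − 40x³ − 80x²y − 195x² + 90xy + 270x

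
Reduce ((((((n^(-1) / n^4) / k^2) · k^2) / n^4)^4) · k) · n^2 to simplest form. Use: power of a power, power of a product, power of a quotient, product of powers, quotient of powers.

((((((n^(-1) / n^4) / k^2) · k^2) / n^4)^4) · k) · n^2
= ((((((n^(-1) / n^4) / k^2) · k^2)^4) / ((n^4)^4)) · k) · n^2    [power of a quotient]
= ((((((n^(-1) / n^4) / k^2)^4) · ((k^2)^4)) / ((n^4)^4)) · k) · n^2    [power of a product]
= ((((((n^(-1) / n^4)^4) / ((k^2)^4)) · ((k^2)^4)) / ((n^4)^4)) · k) · n^2    [power of a quotient]
= (((((((n^(-1))^4) / ((n^4)^4)) / ((k^2)^4)) · ((k^2)^4)) / ((n^4)^4)) · k) · n^2    [power of a quotient]
= (((((n^(-4) / ((n^4)^4)) / ((k^2)^4)) · ((k^2)^4)) / ((n^4)^4)) · k) · n^2    [power of a power]
= (((((n^(-4) / n^16) / ((k^2)^4)) · ((k^2)^4)) / ((n^4)^4)) · k) · n^2    [power of a power]
= ((((n^(-20) / ((k^2)^4)) · ((k^2)^4)) / ((n^4)^4)) · k) · n^2    [quotient of powers]
= ((((n^(-20) / k^8) · ((k^2)^4)) / ((n^4)^4)) · k) · n^2    [power of a power]
= ((((n^(-20) / k^8) · k^8) / ((n^4)^4)) · k) · n^2    [power of a power]
= ((((n^(-20) / k^8) · k^8) / n^16) · k) · n^2    [power of a power]
= k·n^(-34)    [quotient of powers; product of powers]

k·n^(-34)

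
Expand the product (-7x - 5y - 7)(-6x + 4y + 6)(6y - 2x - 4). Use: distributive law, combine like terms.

248x²y - 84x³ - 168x² + 52xy² + 108xy - 120y³ - 268y² - 20y + 84x + 168

(-7x - 5y - 7)(-6x + 4y + 6)(6y - 2x - 4)
= (42x² - 28xy - 42x + 30xy - 20y² - 30y + 42x - 28y - 42)(6y - 2x - 4)    [distributive law]
= (42x² + 2xy - 20y² - 58y - 42)(6y - 2x - 4)    [combine like terms]
= 252x²y - 84x³ - 168x² + 12xy² - 4x²y - 8xy - 120y³ + 40xy² + 80y² - 348y² + 116xy + 232y - 252y + 84x + 168    [distributive law]
= 248x²y - 84x³ - 168x² + 52xy² + 108xy - 120y³ - 268y² - 20y + 84x + 168    [combine like terms]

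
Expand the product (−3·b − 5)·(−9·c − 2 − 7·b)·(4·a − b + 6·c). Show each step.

108·a·b·c + 99·b^2·c + 162·b·c^2 + 164·a·b − 41·b^2 + 201·b·c + 84·a·b^2 − 21·b^3 + 180·a·c + 270·c^2 + 40·a − 10·b + 60·c

(−3·b − 5)·(−9·c − 2 − 7·b)·(4·a − b + 6·c)
= (27·b·c + 6·b + 21·b^2 + 45·c + 10 + 35·b)·(4·a − b + 6·c)    [distributive law]
= (27·b·c + 41·b + 21·b^2 + 45·c + 10)·(4·a − b + 6·c)    [combine like terms]
= 108·a·b·c − 27·b^2·c + 162·b·c^2 + 164·a·b − 41·b^2 + 246·b·c + 84·a·b^2 − 21·b^3 + 126·b^2·c + 180·a·c − 45·b·c + 270·c^2 + 40·a − 10·b + 60·c    [distributive law]
= 108·a·b·c + 99·b^2·c + 162·b·c^2 + 164·a·b − 41·b^2 + 201·b·c + 84·a·b^2 − 21·b^3 + 180·a·c + 270·c^2 + 40·a − 10·b + 60·c    [combine like terms]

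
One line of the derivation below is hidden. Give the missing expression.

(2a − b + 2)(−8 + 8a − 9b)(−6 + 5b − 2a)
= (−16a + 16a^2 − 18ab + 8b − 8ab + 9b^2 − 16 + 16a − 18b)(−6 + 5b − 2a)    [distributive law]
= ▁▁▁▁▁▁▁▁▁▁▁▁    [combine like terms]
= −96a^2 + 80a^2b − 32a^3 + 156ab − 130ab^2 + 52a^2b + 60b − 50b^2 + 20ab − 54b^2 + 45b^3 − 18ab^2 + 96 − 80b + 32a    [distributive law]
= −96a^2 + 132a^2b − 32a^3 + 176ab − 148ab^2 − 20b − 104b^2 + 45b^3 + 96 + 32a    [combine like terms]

Applying combine like terms to the line above:

(16a^2 − 26ab − 10b + 9b^2 − 16)(−6 + 5b − 2a)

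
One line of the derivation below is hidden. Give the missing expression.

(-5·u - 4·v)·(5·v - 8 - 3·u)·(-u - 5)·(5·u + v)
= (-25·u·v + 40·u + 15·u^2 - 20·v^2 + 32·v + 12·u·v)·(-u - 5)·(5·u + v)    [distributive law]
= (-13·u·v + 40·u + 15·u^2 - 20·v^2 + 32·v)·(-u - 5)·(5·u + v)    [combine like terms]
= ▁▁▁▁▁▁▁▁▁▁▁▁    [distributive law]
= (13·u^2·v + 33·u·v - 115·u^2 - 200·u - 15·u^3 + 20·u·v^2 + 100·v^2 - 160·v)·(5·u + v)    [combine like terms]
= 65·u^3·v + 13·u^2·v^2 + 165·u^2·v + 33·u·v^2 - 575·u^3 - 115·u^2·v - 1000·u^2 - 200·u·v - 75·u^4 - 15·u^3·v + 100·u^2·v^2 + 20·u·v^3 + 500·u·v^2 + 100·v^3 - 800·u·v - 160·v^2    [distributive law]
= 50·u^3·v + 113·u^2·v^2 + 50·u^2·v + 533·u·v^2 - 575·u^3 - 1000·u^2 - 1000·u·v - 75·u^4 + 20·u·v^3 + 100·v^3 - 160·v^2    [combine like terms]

After distributive law, the bracketed line is:

(13·u^2·v + 65·u·v - 40·u^2 - 200·u - 15·u^3 - 75·u^2 + 20·u·v^2 + 100·v^2 - 32·u·v - 160·v)·(5·u + v)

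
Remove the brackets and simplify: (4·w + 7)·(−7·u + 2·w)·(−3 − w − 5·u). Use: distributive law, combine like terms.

63·u·w − 12·u·w^2 + 140·u^2·w − 38·w^2 − 8·w^3 + 147·u + 245·u^2 − 42·w

(4·w + 7)·(−7·u + 2·w)·(−3 − w − 5·u)
= (−28·u·w + 8·w^2 − 49·u + 14·w)·(−3 − w − 5·u)    [distributive law]
= 84·u·w + 28·u·w^2 + 140·u^2·w − 24·w^2 − 8·w^3 − 40·u·w^2 + 147·u + 49·u·w + 245·u^2 − 42·w − 14·w^2 − 70·u·w    [distributive law]
= 63·u·w − 12·u·w^2 + 140·u^2·w − 38·w^2 − 8·w^3 + 147·u + 245·u^2 − 42·w    [combine like terms]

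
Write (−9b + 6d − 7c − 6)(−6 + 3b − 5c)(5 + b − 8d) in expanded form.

(−9b + 6d − 7c − 6)(−6 + 3b − 5c)(5 + b − 8d)
= (54b − 27b^2 + 45bc − 36d + 18bd − 30cd + 42c − 21bc + 35c^2 + 36 − 18b + 30c)(5 + b − 8d)    [distributive law]
= (36b − 27b^2 + 24bc − 36d + 18bd − 30cd + 72c + 35c^2 + 36)(5 + b − 8d)    [combine like terms]
= 180b + 36b^2 − 288bd − 135b^2 − 27b^3 + 216b^2d + 120bc + 24b^2c − 192bcd − 180d − 36bd + 288d^2 + 90bd + 18b^2d − 144bd^2 − 150cd − 30bcd + 240cd^2 + 360c + 72bc − 576cd + 175c^2 + 35bc^2 − 280c^2d + 180 + 36b − 288d    [distributive law]
= 216b − 99b^2 − 234bd − 27b^3 + 234b^2d + 192bc + 24b^2c − 222bcd − 468d + 288d^2 − 144bd^2 − 726cd + 240cd^2 + 360c + 175c^2 + 35bc^2 − 280c^2d + 180    [combine like terms]

216b − 99b^2 − 234bd − 27b^3 + 234b^2d + 192bc + 24b^2c − 222bcd − 468d + 288d^2 − 144bd^2 − 726cd + 240cd^2 + 360c + 175c^2 + 35bc^2 − 280c^2d + 180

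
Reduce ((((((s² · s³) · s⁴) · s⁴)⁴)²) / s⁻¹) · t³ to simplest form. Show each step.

((((((s² · s³) · s⁴) · s⁴)⁴)²) / s⁻¹) · t³
= (((((s² · s³) · s⁴) · s⁴)⁸) / s⁻¹) · t³    [power of a power]
= (((((s² · s³) · s⁴)⁸) · ((s⁴)⁸)) / s⁻¹) · t³    [power of a product]
= (((((s² · s³)⁸) · ((s⁴)⁸)) · ((s⁴)⁸)) / s⁻¹) · t³    [power of a product]
= ((((((s²)⁸) · ((s³)⁸)) · ((s⁴)⁸)) · ((s⁴)⁸)) / s⁻¹) · t³    [power of a product]
= ((((s¹⁶ · ((s³)⁸)) · ((s⁴)⁸)) · ((s⁴)⁸)) / s⁻¹) · t³    [power of a power]
= ((((s¹⁶ · s²⁴) · ((s⁴)⁸)) · ((s⁴)⁸)) / s⁻¹) · t³    [power of a power]
= (((s⁴⁰ · ((s⁴)⁸)) · ((s⁴)⁸)) / s⁻¹) · t³    [product of powers]
= (((s⁴⁰ · s³²) · ((s⁴)⁸)) / s⁻¹) · t³    [power of a power]
= ((s⁷² · ((s⁴)⁸)) / s⁻¹) · t³    [product of powers]
= ((s⁷² · s³²) / s⁻¹) · t³    [power of a power]
= (s¹⁰⁴ / s⁻¹) · t³    [product of powers]
= s¹⁰⁵ · t³    [quotient of powers]
= s¹⁰⁵t³    [rearrange]

s¹⁰⁵t³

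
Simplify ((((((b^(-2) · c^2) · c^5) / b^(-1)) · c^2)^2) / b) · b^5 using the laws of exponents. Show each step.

((((((b^(-2) · c^2) · c^5) / b^(-1)) · c^2)^2) / b) · b^5
= ((((((b^(-2) · c^2) · c^5) / b^(-1))^2) · ((c^2)^2)) / b) · b^5    [power of a product]
= ((((((b^(-2) · c^2) · c^5)^2) / ((b^(-1))^2)) · ((c^2)^2)) / b) · b^5    [power of a quotient]
= ((((((b^(-2) · c^2)^2) · ((c^5)^2)) / ((b^(-1))^2)) · ((c^2)^2)) / b) · b^5    [power of a product]
= (((((((b^(-2))^2) · ((c^2)^2)) · ((c^5)^2)) / ((b^(-1))^2)) · ((c^2)^2)) / b) · b^5    [power of a product]
= (((((b^(-4) · ((c^2)^2)) · ((c^5)^2)) / ((b^(-1))^2)) · ((c^2)^2)) / b) · b^5    [power of a power]
= (((((b^(-4) · c^4) · ((c^5)^2)) / ((b^(-1))^2)) · ((c^2)^2)) / b) · b^5    [power of a power]
= (((((b^(-4) · c^4) · c^10) / ((b^(-1))^2)) · ((c^2)^2)) / b) · b^5    [power of a power]
= (((((b^(-4) · c^4) · c^10) / b^(-2)) · ((c^2)^2)) / b) · b^5    [power of a power]
= (((((b^(-4) · c^4) · c^10) / b^(-2)) · c^4) / b) · b^5    [power of a power]
= b^2c^18    [quotient of powers; product of powers]

b^2c^18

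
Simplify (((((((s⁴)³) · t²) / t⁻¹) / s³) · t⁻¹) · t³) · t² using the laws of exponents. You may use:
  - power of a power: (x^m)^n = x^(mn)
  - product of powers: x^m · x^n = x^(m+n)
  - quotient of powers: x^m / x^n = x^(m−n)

s⁹·t⁷

(((((((s⁴)³) · t²) / t⁻¹) / s³) · t⁻¹) · t³) · t²
= (((((s¹² · t²) / t⁻¹) / s³) · t⁻¹) · t³) · t²    [power of a power]
= s⁹·t⁷    [quotient of powers; product of powers]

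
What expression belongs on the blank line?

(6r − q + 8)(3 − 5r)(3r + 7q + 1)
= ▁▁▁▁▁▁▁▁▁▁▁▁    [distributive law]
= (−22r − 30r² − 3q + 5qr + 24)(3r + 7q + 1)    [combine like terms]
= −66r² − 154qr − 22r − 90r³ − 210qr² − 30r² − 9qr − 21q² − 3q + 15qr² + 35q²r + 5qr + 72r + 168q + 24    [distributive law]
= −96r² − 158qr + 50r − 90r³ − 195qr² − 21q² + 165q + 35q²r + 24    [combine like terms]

After distributive law, the bracketed line is:

(18r − 30r² − 3q + 5qr + 24 − 40r)(3r + 7q + 1)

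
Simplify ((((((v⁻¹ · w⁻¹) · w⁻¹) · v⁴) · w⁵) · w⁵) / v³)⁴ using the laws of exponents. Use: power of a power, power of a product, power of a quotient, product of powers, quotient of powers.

w³²

((((((v⁻¹ · w⁻¹) · w⁻¹) · v⁴) · w⁵) · w⁵) / v³)⁴
= ((((((v⁻¹ · w⁻¹) · w⁻¹) · v⁴) · w⁵) · w⁵)⁴) / ((v³)⁴)    [power of a quotient]
= ((((((v⁻¹ · w⁻¹) · w⁻¹) · v⁴) · w⁵)⁴) · ((w⁵)⁴)) / ((v³)⁴)    [power of a product]
= ((((((v⁻¹ · w⁻¹) · w⁻¹) · v⁴)⁴) · ((w⁵)⁴)) · ((w⁵)⁴)) / ((v³)⁴)    [power of a product]
= ((((((v⁻¹ · w⁻¹) · w⁻¹)⁴) · ((v⁴)⁴)) · ((w⁵)⁴)) · ((w⁵)⁴)) / ((v³)⁴)    [power of a product]
= ((((((v⁻¹ · w⁻¹)⁴) · ((w⁻¹)⁴)) · ((v⁴)⁴)) · ((w⁵)⁴)) · ((w⁵)⁴)) / ((v³)⁴)    [power of a product]
= (((((((v⁻¹)⁴) · ((w⁻¹)⁴)) · ((w⁻¹)⁴)) · ((v⁴)⁴)) · ((w⁵)⁴)) · ((w⁵)⁴)) / ((v³)⁴)    [power of a product]
= (((((v⁻⁴ · ((w⁻¹)⁴)) · ((w⁻¹)⁴)) · ((v⁴)⁴)) · ((w⁵)⁴)) · ((w⁵)⁴)) / ((v³)⁴)    [power of a power]
= (((((v⁻⁴ · w⁻⁴) · ((w⁻¹)⁴)) · ((v⁴)⁴)) · ((w⁵)⁴)) · ((w⁵)⁴)) / ((v³)⁴)    [power of a power]
= (((((v⁻⁴ · w⁻⁴) · w⁻⁴) · ((v⁴)⁴)) · ((w⁵)⁴)) · ((w⁵)⁴)) / ((v³)⁴)    [power of a power]
= (((((v⁻⁴ · w⁻⁴) · w⁻⁴) · v¹⁶) · ((w⁵)⁴)) · ((w⁵)⁴)) / ((v³)⁴)    [power of a power]
= (((((v⁻⁴ · w⁻⁴) · w⁻⁴) · v¹⁶) · w²⁰) · ((w⁵)⁴)) / ((v³)⁴)    [power of a power]
= (((((v⁻⁴ · w⁻⁴) · w⁻⁴) · v¹⁶) · w²⁰) · w²⁰) / ((v³)⁴)    [power of a power]
= (((((v⁻⁴ · w⁻⁴) · w⁻⁴) · v¹⁶) · w²⁰) · w²⁰) / v¹²    [power of a power]
= w³²    [quotient of powers; product of powers]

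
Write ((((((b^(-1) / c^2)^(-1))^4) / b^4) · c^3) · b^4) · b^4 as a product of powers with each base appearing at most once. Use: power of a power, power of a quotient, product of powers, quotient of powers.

((((((b^(-1) / c^2)^(-1))^4) / b^4) · c^3) · b^4) · b^4
= (((((b^(-1) / c^2)^(-4)) / b^4) · c^3) · b^4) · b^4    [power of a power]
= ((((((b^(-1))^(-4)) / ((c^2)^(-4))) / b^4) · c^3) · b^4) · b^4    [power of a quotient]
= ((((b^4 / ((c^2)^(-4))) / b^4) · c^3) · b^4) · b^4    [power of a power]
= ((((b^4 / c^(-8)) / b^4) · c^3) · b^4) · b^4    [power of a power]
= b^8c^11    [quotient of powers; product of powers]

b^8c^11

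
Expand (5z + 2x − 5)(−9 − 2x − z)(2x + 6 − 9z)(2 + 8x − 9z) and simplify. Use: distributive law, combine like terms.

−5698xz − 256x^2z + 3556xz^2 − 3720z + 6465z^2 − 2880z^3 + 168x^3z + 676x^2z^2 − 522xz^3 − 405z^4 + 256x^2 − 336x^3 + 2244x − 64x^4 + 540

(5z + 2x − 5)(−9 − 2x − z)(2x + 6 − 9z)(2 + 8x − 9z)
= (−45z − 10xz − 5z^2 − 18x − 4x^2 − 2xz + 45 + 10x + 5z)(2x + 6 − 9z)(2 + 8x − 9z)    [distributive law]
= (−40z − 12xz − 5z^2 − 8x − 4x^2 + 45)(2x + 6 − 9z)(2 + 8x − 9z)    [combine like terms]
= (−80xz − 240z + 360z^2 − 24x^2z − 72xz + 108xz^2 − 10xz^2 − 30z^2 + 45z^3 − 16x^2 − 48x + 72xz − 8x^3 − 24x^2 + 36x^2z + 90x + 270 − 405z)(2 + 8x − 9z)    [distributive law]
= (−80xz − 645z + 330z^2 + 12x^2z + 98xz^2 + 45z^3 − 40x^2 + 42x − 8x^3 + 270)(2 + 8x − 9z)    [combine like terms]
= −160xz − 640x^2z + 720xz^2 − 1290z − 5160xz + 5805z^2 + 660z^2 + 2640xz^2 − 2970z^3 + 24x^2z + 96x^3z − 108x^2z^2 + 196xz^2 + 784x^2z^2 − 882xz^3 + 90z^3 + 360xz^3 − 405z^4 − 80x^2 − 320x^3 + 360x^2z + 84x + 336x^2 − 378xz − 16x^3 − 64x^4 + 72x^3z + 540 + 2160x − 2430z    [distributive law]
= −5698xz − 256x^2z + 3556xz^2 − 3720z + 6465z^2 − 2880z^3 + 168x^3z + 676x^2z^2 − 522xz^3 − 405z^4 + 256x^2 − 336x^3 + 2244x − 64x^4 + 540    [combine like terms]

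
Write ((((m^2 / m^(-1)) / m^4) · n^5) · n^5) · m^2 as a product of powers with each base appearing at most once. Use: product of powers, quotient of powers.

((((m^2 / m^(-1)) / m^4) · n^5) · n^5) · m^2
= (((m^3 / m^4) · n^5) · n^5) · m^2    [quotient of powers]
= ((m^(-1) · n^5) · n^5) · m^2    [quotient of powers]
= m·n^10    [product of powers]

m·n^10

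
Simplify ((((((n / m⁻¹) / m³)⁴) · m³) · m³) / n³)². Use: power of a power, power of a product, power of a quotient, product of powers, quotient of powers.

((((((n / m⁻¹) / m³)⁴) · m³) · m³) / n³)²
= ((((((n / m⁻¹) / m³)⁴) · m³) · m³)²) / ((n³)²)    [power of a quotient]
= ((((((n / m⁻¹) / m³)⁴) · m³)²) · ((m³)²)) / ((n³)²)    [power of a product]
= ((((((n / m⁻¹) / m³)⁴)²) · ((m³)²)) · ((m³)²)) / ((n³)²)    [power of a product]
= (((((n / m⁻¹) / m³)⁸) · ((m³)²)) · ((m³)²)) / ((n³)²)    [power of a power]
= (((((n / m⁻¹)⁸) / ((m³)⁸)) · ((m³)²)) · ((m³)²)) / ((n³)²)    [power of a quotient]
= (((((n⁸) / ((m⁻¹)⁸)) / ((m³)⁸)) · ((m³)²)) · ((m³)²)) / ((n³)²)    [power of a quotient]
= ((((n⁸ / m⁻⁸) / ((m³)⁸)) · ((m³)²)) · ((m³)²)) / ((n³)²)    [power of a power]
= ((((n⁸ / m⁻⁸) / m²⁴) · ((m³)²)) · ((m³)²)) / ((n³)²)    [power of a power]
= ((((n⁸ / m⁻⁸) / m²⁴) · m⁶) · ((m³)²)) / ((n³)²)    [power of a power]
= ((((n⁸ / m⁻⁸) / m²⁴) · m⁶) · m⁶) / ((n³)²)    [power of a power]
= ((((n⁸ / m⁻⁸) / m²⁴) · m⁶) · m⁶) / n⁶    [power of a power]
= m⁻⁴n²    [quotient of powers; product of powers]

m⁻⁴n²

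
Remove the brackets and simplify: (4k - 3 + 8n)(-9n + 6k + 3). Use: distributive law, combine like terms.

12kn + 24k^2 - 6k + 51n - 9 - 72n^2

(4k - 3 + 8n)(-9n + 6k + 3)
= -36kn + 24k^2 + 12k + 27n - 18k - 9 - 72n^2 + 48kn + 24n    [distributive law]
= 12kn + 24k^2 - 6k + 51n - 9 - 72n^2    [combine like terms]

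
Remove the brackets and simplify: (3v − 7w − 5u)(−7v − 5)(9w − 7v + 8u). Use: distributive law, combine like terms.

−532v²w + 147v³ − 413uv² − 380vw + 105v² − 295uv + 441vw² + 707uvw + 315w² + 505uw + 280u²v + 200u²

(3v − 7w − 5u)(−7v − 5)(9w − 7v + 8u)
= (−21v² − 15v + 49vw + 35w + 35uv + 25u)(9w − 7v + 8u)    [distributive law]
= −189v²w + 147v³ − 168uv² − 135vw + 105v² − 120uv + 441vw² − 343v²w + 392uvw + 315w² − 245vw + 280uw + 315uvw − 245uv² + 280u²v + 225uw − 175uv + 200u²    [distributive law]
= −532v²w + 147v³ − 413uv² − 380vw + 105v² − 295uv + 441vw² + 707uvw + 315w² + 505uw + 280u²v + 200u²    [combine like terms]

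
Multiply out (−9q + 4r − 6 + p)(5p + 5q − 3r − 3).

−40pq − 45q² + 47qr − 3q + 17pr − 12r² + 6r − 33p + 18 + 5p²

(−9q + 4r − 6 + p)(5p + 5q − 3r − 3)
= −45pq − 45q² + 27qr + 27q + 20pr + 20qr − 12r² − 12r − 30p − 30q + 18r + 18 + 5p² + 5pq − 3pr − 3p    [distributive law]
= −40pq − 45q² + 47qr − 3q + 17pr − 12r² + 6r − 33p + 18 + 5p²    [combine like terms]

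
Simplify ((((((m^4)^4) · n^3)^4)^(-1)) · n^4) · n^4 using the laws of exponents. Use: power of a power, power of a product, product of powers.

m^(-64)n^(-4)

((((((m^4)^4) · n^3)^4)^(-1)) · n^4) · n^4
= (((((m^4)^4) · n^3)^(-4)) · n^4) · n^4    [power of a power]
= (((((m^4)^4)^(-4)) · ((n^3)^(-4))) · n^4) · n^4    [power of a product]
= ((((m^4)^(-16)) · ((n^3)^(-4))) · n^4) · n^4    [power of a power]
= ((m^(-64) · ((n^3)^(-4))) · n^4) · n^4    [power of a power]
= ((m^(-64) · n^(-12)) · n^4) · n^4    [power of a power]
= m^(-64)n^(-4)    [product of powers]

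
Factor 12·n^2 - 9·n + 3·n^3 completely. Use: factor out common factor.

3·n(4·n - 3 + n^2)

12·n^2 - 9·n + 3·n^3
= 3(4·n^2 - 3·n + n^3)    [factor out 3]
= 3·n(4·n - 3 + n^2)    [factor out n]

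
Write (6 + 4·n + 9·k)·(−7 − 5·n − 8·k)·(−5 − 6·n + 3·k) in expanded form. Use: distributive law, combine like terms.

210 + 542·n + 429·k + 448·n^2 + 877·k·n + 27·k^2 + 120·n^3 + 402·k·n^2 + 201·k^2·n − 216·k^3

(6 + 4·n + 9·k)·(−7 − 5·n − 8·k)·(−5 − 6·n + 3·k)
= (−42 − 30·n − 48·k − 28·n − 20·n^2 − 32·k·n − 63·k − 45·k·n − 72·k^2)·(−5 − 6·n + 3·k)    [distributive law]
= (−42 − 58·n − 111·k − 20·n^2 − 77·k·n − 72·k^2)·(−5 − 6·n + 3·k)    [combine like terms]
= 210 + 252·n − 126·k + 290·n + 348·n^2 − 174·k·n + 555·k + 666·k·n − 333·k^2 + 100·n^2 + 120·n^3 − 60·k·n^2 + 385·k·n + 462·k·n^2 − 231·k^2·n + 360·k^2 + 432·k^2·n − 216·k^3    [distributive law]
= 210 + 542·n + 429·k + 448·n^2 + 877·k·n + 27·k^2 + 120·n^3 + 402·k·n^2 + 201·k^2·n − 216·k^3    [combine like terms]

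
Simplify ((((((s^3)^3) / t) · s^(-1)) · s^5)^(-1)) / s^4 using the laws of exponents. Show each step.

s^(-17)·t

((((((s^3)^3) / t) · s^(-1)) · s^5)^(-1)) / s^4
= ((((((s^3)^3) / t) · s^(-1))^(-1)) · ((s^5)^(-1))) / s^4    [power of a product]
= ((((((s^3)^3) / t)^(-1)) · ((s^(-1))^(-1))) · ((s^5)^(-1))) / s^4    [power of a product]
= ((((((s^3)^3)^(-1)) / (t^(-1))) · ((s^(-1))^(-1))) · ((s^5)^(-1))) / s^4    [power of a quotient]
= (((((s^3)^(-3)) / (t^(-1))) · ((s^(-1))^(-1))) · ((s^5)^(-1))) / s^4    [power of a power]
= (((s^(-9) / (t^(-1))) · ((s^(-1))^(-1))) · ((s^5)^(-1))) / s^4    [power of a power]
= (((s^(-9) / t^(-1)) · s) · ((s^5)^(-1))) / s^4    [power of a power]
= (((s^(-9) / t^(-1)) · s) · s^(-5)) / s^4    [power of a power]
= s^(-17)·t    [quotient of powers; product of powers]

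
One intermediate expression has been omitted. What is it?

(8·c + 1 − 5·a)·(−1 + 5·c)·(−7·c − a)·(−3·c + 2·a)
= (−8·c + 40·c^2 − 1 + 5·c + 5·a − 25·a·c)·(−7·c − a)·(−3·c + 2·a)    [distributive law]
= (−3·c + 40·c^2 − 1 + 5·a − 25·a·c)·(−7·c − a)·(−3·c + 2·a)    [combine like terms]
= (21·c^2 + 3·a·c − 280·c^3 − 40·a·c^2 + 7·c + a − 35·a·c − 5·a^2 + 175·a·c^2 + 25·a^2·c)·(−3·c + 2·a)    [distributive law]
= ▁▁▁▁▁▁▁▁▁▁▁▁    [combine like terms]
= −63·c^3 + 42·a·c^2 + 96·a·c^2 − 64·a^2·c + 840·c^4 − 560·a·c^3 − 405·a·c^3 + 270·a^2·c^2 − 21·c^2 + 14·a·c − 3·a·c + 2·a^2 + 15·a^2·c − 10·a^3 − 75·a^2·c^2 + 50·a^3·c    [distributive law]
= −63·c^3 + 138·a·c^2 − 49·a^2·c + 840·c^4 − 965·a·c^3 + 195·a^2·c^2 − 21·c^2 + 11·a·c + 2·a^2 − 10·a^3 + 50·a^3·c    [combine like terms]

Applying combine like terms to the line above:

(21·c^2 − 32·a·c − 280·c^3 + 135·a·c^2 + 7·c + a − 5·a^2 + 25·a^2·c)·(−3·c + 2·a)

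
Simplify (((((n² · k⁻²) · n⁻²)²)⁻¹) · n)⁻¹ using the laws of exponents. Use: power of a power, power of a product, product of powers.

k⁻⁴n⁻¹

(((((n² · k⁻²) · n⁻²)²)⁻¹) · n)⁻¹
= (((((n² · k⁻²) · n⁻²)²)⁻¹)⁻¹) · (n⁻¹)    [power of a product]
= ((((n² · k⁻²) · n⁻²)²)¹) · (n⁻¹)    [power of a power]
= (((n² · k⁻²) · n⁻²)²) · (n⁻¹)    [power of a power]
= (((n² · k⁻²)²) · ((n⁻²)²)) · (n⁻¹)    [power of a product]
= ((((n²)²) · ((k⁻²)²)) · ((n⁻²)²)) · (n⁻¹)    [power of a product]
= ((n⁴ · ((k⁻²)²)) · ((n⁻²)²)) · (n⁻¹)    [power of a power]
= ((n⁴ · k⁻⁴) · ((n⁻²)²)) · (n⁻¹)    [power of a power]
= ((n⁴ · k⁻⁴) · n⁻⁴) · (n⁻¹)    [power of a power]
= k⁻⁴n⁻¹    [product of powers]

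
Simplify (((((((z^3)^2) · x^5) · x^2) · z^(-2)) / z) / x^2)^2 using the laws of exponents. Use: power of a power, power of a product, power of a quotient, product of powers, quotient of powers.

x^10·z^6

(((((((z^3)^2) · x^5) · x^2) · z^(-2)) / z) / x^2)^2
= (((((((z^3)^2) · x^5) · x^2) · z^(-2)) / z)^2) / ((x^2)^2)    [power of a quotient]
= (((((((z^3)^2) · x^5) · x^2) · z^(-2))^2) / (z^2)) / ((x^2)^2)    [power of a quotient]
= (((((((z^3)^2) · x^5) · x^2)^2) · ((z^(-2))^2)) / (z^2)) / ((x^2)^2)    [power of a product]
= (((((((z^3)^2) · x^5)^2) · ((x^2)^2)) · ((z^(-2))^2)) / (z^2)) / ((x^2)^2)    [power of a product]
= (((((((z^3)^2)^2) · ((x^5)^2)) · ((x^2)^2)) · ((z^(-2))^2)) / (z^2)) / ((x^2)^2)    [power of a product]
= ((((((z^3)^4) · ((x^5)^2)) · ((x^2)^2)) · ((z^(-2))^2)) / (z^2)) / ((x^2)^2)    [power of a power]
= ((((z^12 · ((x^5)^2)) · ((x^2)^2)) · ((z^(-2))^2)) / (z^2)) / ((x^2)^2)    [power of a power]
= ((((z^12 · x^10) · ((x^2)^2)) · ((z^(-2))^2)) / (z^2)) / ((x^2)^2)    [power of a power]
= ((((z^12 · x^10) · x^4) · ((z^(-2))^2)) / (z^2)) / ((x^2)^2)    [power of a power]
= ((((z^12 · x^10) · x^4) · z^(-4)) / (z^2)) / ((x^2)^2)    [power of a power]
= ((((z^12 · x^10) · x^4) · z^(-4)) / z^2) / x^4    [power of a power]
= x^10·z^6    [quotient of powers; product of powers]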